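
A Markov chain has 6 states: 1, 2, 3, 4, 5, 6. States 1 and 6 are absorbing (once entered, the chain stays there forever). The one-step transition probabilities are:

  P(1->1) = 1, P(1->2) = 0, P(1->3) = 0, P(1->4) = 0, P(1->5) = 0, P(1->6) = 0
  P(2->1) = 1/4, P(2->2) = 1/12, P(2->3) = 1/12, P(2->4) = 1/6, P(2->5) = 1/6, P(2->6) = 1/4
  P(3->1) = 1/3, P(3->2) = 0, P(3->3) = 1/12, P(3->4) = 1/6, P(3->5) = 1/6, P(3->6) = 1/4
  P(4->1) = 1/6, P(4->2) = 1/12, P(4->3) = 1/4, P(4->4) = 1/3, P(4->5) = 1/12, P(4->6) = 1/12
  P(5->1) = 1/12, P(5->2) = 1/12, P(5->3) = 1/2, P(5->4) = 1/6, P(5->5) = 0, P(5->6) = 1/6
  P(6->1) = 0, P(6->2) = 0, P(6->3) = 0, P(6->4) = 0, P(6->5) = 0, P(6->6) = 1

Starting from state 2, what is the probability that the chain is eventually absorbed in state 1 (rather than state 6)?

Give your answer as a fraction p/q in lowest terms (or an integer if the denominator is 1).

Let a_i = P(absorbed in 1 | start in state i).
Boundary conditions: a_1 = 1, a_6 = 0.
For each transient state i, a_i = sum_j P(i->j) * a_j:
  a_2 = 1/4*a_1 + 1/12*a_2 + 1/12*a_3 + 1/6*a_4 + 1/6*a_5 + 1/4*a_6
  a_3 = 1/3*a_1 + 0*a_2 + 1/12*a_3 + 1/6*a_4 + 1/6*a_5 + 1/4*a_6
  a_4 = 1/6*a_1 + 1/12*a_2 + 1/4*a_3 + 1/3*a_4 + 1/12*a_5 + 1/12*a_6
  a_5 = 1/12*a_1 + 1/12*a_2 + 1/2*a_3 + 1/6*a_4 + 0*a_5 + 1/6*a_6

Substituting a_1 = 1 and a_6 = 0, rearrange to (I - Q) a = r where r[i] = P(i -> 1):
  [11/12, -1/12, -1/6, -1/6] . (a_2, a_3, a_4, a_5) = 1/4
  [0, 11/12, -1/6, -1/6] . (a_2, a_3, a_4, a_5) = 1/3
  [-1/12, -1/4, 2/3, -1/12] . (a_2, a_3, a_4, a_5) = 1/6
  [-1/12, -1/2, -1/6, 1] . (a_2, a_3, a_4, a_5) = 1/12

Solving yields:
  a_2 = 2279/4355
  a_3 = 2452/4355
  a_4 = 2569/4355
  a_5 = 2207/4355

Starting state is 2, so the absorption probability is a_2 = 2279/4355.

Answer: 2279/4355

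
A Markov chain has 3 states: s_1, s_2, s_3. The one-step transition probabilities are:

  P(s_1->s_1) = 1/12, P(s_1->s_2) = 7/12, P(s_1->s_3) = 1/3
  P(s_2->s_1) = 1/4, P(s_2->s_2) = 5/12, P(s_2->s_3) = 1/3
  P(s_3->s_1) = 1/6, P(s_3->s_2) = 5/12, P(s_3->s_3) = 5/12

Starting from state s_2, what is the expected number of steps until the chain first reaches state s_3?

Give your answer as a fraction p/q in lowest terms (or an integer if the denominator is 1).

Let h_i = expected steps to first reach s_3 from state i.
Boundary: h_s_3 = 0.
First-step equations for the other states:
  h_s_1 = 1 + 1/12*h_s_1 + 7/12*h_s_2 + 1/3*h_s_3
  h_s_2 = 1 + 1/4*h_s_1 + 5/12*h_s_2 + 1/3*h_s_3

Substituting h_s_3 = 0 and rearranging gives the linear system (I - Q) h = 1:
  [11/12, -7/12] . (h_s_1, h_s_2) = 1
  [-1/4, 7/12] . (h_s_1, h_s_2) = 1

Solving yields:
  h_s_1 = 3
  h_s_2 = 3

Starting state is s_2, so the expected hitting time is h_s_2 = 3.

Answer: 3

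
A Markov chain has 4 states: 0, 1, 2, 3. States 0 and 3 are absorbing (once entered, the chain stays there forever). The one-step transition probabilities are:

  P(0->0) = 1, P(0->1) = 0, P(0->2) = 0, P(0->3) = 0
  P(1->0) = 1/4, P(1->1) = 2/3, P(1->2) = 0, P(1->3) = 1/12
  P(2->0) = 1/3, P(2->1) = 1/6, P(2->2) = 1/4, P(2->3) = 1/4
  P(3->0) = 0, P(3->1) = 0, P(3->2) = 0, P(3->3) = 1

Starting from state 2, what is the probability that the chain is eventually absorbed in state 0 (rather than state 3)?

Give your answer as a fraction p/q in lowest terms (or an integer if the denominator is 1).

Let a_i = P(absorbed in 0 | start in state i).
Boundary conditions: a_0 = 1, a_3 = 0.
For each transient state i, a_i = sum_j P(i->j) * a_j:
  a_1 = 1/4*a_0 + 2/3*a_1 + 0*a_2 + 1/12*a_3
  a_2 = 1/3*a_0 + 1/6*a_1 + 1/4*a_2 + 1/4*a_3

Substituting a_0 = 1 and a_3 = 0, rearrange to (I - Q) a = r where r[i] = P(i -> 0):
  [1/3, 0] . (a_1, a_2) = 1/4
  [-1/6, 3/4] . (a_1, a_2) = 1/3

Solving yields:
  a_1 = 3/4
  a_2 = 11/18

Starting state is 2, so the absorption probability is a_2 = 11/18.

Answer: 11/18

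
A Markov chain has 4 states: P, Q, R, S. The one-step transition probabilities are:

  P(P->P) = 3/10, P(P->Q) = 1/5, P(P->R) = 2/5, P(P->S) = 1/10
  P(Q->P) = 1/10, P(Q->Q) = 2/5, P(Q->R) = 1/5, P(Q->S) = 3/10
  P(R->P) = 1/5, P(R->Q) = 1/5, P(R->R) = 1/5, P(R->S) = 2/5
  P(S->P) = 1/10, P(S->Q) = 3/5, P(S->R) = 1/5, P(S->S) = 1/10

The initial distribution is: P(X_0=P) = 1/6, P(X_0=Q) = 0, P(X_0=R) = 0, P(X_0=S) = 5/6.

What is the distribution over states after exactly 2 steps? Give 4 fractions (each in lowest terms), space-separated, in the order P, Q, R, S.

Answer: 3/20 26/75 17/75 83/300

Derivation:
Propagating the distribution step by step (d_{t+1} = d_t * P):
d_0 = (P=1/6, Q=0, R=0, S=5/6)
  d_1[P] = 1/6*3/10 + 0*1/10 + 0*1/5 + 5/6*1/10 = 2/15
  d_1[Q] = 1/6*1/5 + 0*2/5 + 0*1/5 + 5/6*3/5 = 8/15
  d_1[R] = 1/6*2/5 + 0*1/5 + 0*1/5 + 5/6*1/5 = 7/30
  d_1[S] = 1/6*1/10 + 0*3/10 + 0*2/5 + 5/6*1/10 = 1/10
d_1 = (P=2/15, Q=8/15, R=7/30, S=1/10)
  d_2[P] = 2/15*3/10 + 8/15*1/10 + 7/30*1/5 + 1/10*1/10 = 3/20
  d_2[Q] = 2/15*1/5 + 8/15*2/5 + 7/30*1/5 + 1/10*3/5 = 26/75
  d_2[R] = 2/15*2/5 + 8/15*1/5 + 7/30*1/5 + 1/10*1/5 = 17/75
  d_2[S] = 2/15*1/10 + 8/15*3/10 + 7/30*2/5 + 1/10*1/10 = 83/300
d_2 = (P=3/20, Q=26/75, R=17/75, S=83/300)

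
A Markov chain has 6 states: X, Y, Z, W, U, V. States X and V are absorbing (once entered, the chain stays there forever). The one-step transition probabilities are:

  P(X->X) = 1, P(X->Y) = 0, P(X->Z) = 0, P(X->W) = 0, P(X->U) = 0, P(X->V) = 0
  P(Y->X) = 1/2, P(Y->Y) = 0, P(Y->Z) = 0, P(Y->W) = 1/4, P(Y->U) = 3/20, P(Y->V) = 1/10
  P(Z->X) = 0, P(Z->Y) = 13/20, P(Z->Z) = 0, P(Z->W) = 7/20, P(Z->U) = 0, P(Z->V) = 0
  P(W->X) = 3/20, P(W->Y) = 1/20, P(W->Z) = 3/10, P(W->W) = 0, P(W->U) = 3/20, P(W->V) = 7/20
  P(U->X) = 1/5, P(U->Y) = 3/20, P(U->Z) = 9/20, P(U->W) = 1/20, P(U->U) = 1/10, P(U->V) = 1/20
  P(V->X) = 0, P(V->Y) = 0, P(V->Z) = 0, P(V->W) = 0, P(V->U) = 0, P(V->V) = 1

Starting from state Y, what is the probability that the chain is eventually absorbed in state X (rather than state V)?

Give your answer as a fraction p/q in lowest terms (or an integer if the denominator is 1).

Let a_i = P(absorbed in X | start in state i).
Boundary conditions: a_X = 1, a_V = 0.
For each transient state i, a_i = sum_j P(i->j) * a_j:
  a_Y = 1/2*a_X + 0*a_Y + 0*a_Z + 1/4*a_W + 3/20*a_U + 1/10*a_V
  a_Z = 0*a_X + 13/20*a_Y + 0*a_Z + 7/20*a_W + 0*a_U + 0*a_V
  a_W = 3/20*a_X + 1/20*a_Y + 3/10*a_Z + 0*a_W + 3/20*a_U + 7/20*a_V
  a_U = 1/5*a_X + 3/20*a_Y + 9/20*a_Z + 1/20*a_W + 1/10*a_U + 1/20*a_V

Substituting a_X = 1 and a_V = 0, rearrange to (I - Q) a = r where r[i] = P(i -> X):
  [1, 0, -1/4, -3/20] . (a_Y, a_Z, a_W, a_U) = 1/2
  [-13/20, 1, -7/20, 0] . (a_Y, a_Z, a_W, a_U) = 0
  [-1/20, -3/10, 1, -3/20] . (a_Y, a_Z, a_W, a_U) = 3/20
  [-3/20, -9/20, -1/20, 9/10] . (a_Y, a_Z, a_W, a_U) = 1/5

Solving yields:
  a_Y = 8177/11300
  a_Z = 3609/5650
  a_W = 5437/11300
  a_U = 1557/2260

Starting state is Y, so the absorption probability is a_Y = 8177/11300.

Answer: 8177/11300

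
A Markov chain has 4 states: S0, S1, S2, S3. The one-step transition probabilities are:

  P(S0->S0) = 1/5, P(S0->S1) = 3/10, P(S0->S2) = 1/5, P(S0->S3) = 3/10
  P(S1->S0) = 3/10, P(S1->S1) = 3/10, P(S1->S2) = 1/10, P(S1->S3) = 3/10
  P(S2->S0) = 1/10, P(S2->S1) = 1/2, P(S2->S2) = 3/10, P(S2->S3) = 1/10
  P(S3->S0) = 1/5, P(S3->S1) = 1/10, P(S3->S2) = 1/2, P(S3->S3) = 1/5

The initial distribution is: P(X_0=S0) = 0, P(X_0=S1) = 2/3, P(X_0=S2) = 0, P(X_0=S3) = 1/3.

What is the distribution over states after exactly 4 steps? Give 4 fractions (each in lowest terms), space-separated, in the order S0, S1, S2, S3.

Answer: 511/2500 1159/3750 131/500 421/1875

Derivation:
Propagating the distribution step by step (d_{t+1} = d_t * P):
d_0 = (S0=0, S1=2/3, S2=0, S3=1/3)
  d_1[S0] = 0*1/5 + 2/3*3/10 + 0*1/10 + 1/3*1/5 = 4/15
  d_1[S1] = 0*3/10 + 2/3*3/10 + 0*1/2 + 1/3*1/10 = 7/30
  d_1[S2] = 0*1/5 + 2/3*1/10 + 0*3/10 + 1/3*1/2 = 7/30
  d_1[S3] = 0*3/10 + 2/3*3/10 + 0*1/10 + 1/3*1/5 = 4/15
d_1 = (S0=4/15, S1=7/30, S2=7/30, S3=4/15)
  d_2[S0] = 4/15*1/5 + 7/30*3/10 + 7/30*1/10 + 4/15*1/5 = 1/5
  d_2[S1] = 4/15*3/10 + 7/30*3/10 + 7/30*1/2 + 4/15*1/10 = 22/75
  d_2[S2] = 4/15*1/5 + 7/30*1/10 + 7/30*3/10 + 4/15*1/2 = 7/25
  d_2[S3] = 4/15*3/10 + 7/30*3/10 + 7/30*1/10 + 4/15*1/5 = 17/75
d_2 = (S0=1/5, S1=22/75, S2=7/25, S3=17/75)
  d_3[S0] = 1/5*1/5 + 22/75*3/10 + 7/25*1/10 + 17/75*1/5 = 151/750
  d_3[S1] = 1/5*3/10 + 22/75*3/10 + 7/25*1/2 + 17/75*1/10 = 233/750
  d_3[S2] = 1/5*1/5 + 22/75*1/10 + 7/25*3/10 + 17/75*1/2 = 4/15
  d_3[S3] = 1/5*3/10 + 22/75*3/10 + 7/25*1/10 + 17/75*1/5 = 83/375
d_3 = (S0=151/750, S1=233/750, S2=4/15, S3=83/375)
  d_4[S0] = 151/750*1/5 + 233/750*3/10 + 4/15*1/10 + 83/375*1/5 = 511/2500
  d_4[S1] = 151/750*3/10 + 233/750*3/10 + 4/15*1/2 + 83/375*1/10 = 1159/3750
  d_4[S2] = 151/750*1/5 + 233/750*1/10 + 4/15*3/10 + 83/375*1/2 = 131/500
  d_4[S3] = 151/750*3/10 + 233/750*3/10 + 4/15*1/10 + 83/375*1/5 = 421/1875
d_4 = (S0=511/2500, S1=1159/3750, S2=131/500, S3=421/1875)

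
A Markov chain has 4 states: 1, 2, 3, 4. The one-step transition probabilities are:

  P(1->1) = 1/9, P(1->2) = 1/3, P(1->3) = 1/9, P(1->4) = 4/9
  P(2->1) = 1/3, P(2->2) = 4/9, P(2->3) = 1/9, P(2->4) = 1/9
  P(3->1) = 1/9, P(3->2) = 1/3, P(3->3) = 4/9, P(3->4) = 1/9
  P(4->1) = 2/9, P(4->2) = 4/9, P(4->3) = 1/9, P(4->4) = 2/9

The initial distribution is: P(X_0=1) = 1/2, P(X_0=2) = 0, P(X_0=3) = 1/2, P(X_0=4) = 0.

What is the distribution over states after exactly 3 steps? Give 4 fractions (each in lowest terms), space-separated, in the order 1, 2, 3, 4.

Answer: 107/486 290/729 29/162 148/729

Derivation:
Propagating the distribution step by step (d_{t+1} = d_t * P):
d_0 = (1=1/2, 2=0, 3=1/2, 4=0)
  d_1[1] = 1/2*1/9 + 0*1/3 + 1/2*1/9 + 0*2/9 = 1/9
  d_1[2] = 1/2*1/3 + 0*4/9 + 1/2*1/3 + 0*4/9 = 1/3
  d_1[3] = 1/2*1/9 + 0*1/9 + 1/2*4/9 + 0*1/9 = 5/18
  d_1[4] = 1/2*4/9 + 0*1/9 + 1/2*1/9 + 0*2/9 = 5/18
d_1 = (1=1/9, 2=1/3, 3=5/18, 4=5/18)
  d_2[1] = 1/9*1/9 + 1/3*1/3 + 5/18*1/9 + 5/18*2/9 = 35/162
  d_2[2] = 1/9*1/3 + 1/3*4/9 + 5/18*1/3 + 5/18*4/9 = 65/162
  d_2[3] = 1/9*1/9 + 1/3*1/9 + 5/18*4/9 + 5/18*1/9 = 11/54
  d_2[4] = 1/9*4/9 + 1/3*1/9 + 5/18*1/9 + 5/18*2/9 = 29/162
d_2 = (1=35/162, 2=65/162, 3=11/54, 4=29/162)
  d_3[1] = 35/162*1/9 + 65/162*1/3 + 11/54*1/9 + 29/162*2/9 = 107/486
  d_3[2] = 35/162*1/3 + 65/162*4/9 + 11/54*1/3 + 29/162*4/9 = 290/729
  d_3[3] = 35/162*1/9 + 65/162*1/9 + 11/54*4/9 + 29/162*1/9 = 29/162
  d_3[4] = 35/162*4/9 + 65/162*1/9 + 11/54*1/9 + 29/162*2/9 = 148/729
d_3 = (1=107/486, 2=290/729, 3=29/162, 4=148/729)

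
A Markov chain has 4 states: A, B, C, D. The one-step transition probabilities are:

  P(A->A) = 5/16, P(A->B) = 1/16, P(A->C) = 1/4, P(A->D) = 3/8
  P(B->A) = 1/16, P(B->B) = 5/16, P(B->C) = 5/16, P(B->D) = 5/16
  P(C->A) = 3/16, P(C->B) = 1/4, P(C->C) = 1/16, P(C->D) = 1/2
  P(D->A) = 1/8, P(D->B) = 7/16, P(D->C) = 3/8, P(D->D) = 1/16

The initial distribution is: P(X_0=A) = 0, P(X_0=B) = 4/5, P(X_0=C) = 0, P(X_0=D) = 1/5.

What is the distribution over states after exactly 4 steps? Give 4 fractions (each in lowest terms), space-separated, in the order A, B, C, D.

Propagating the distribution step by step (d_{t+1} = d_t * P):
d_0 = (A=0, B=4/5, C=0, D=1/5)
  d_1[A] = 0*5/16 + 4/5*1/16 + 0*3/16 + 1/5*1/8 = 3/40
  d_1[B] = 0*1/16 + 4/5*5/16 + 0*1/4 + 1/5*7/16 = 27/80
  d_1[C] = 0*1/4 + 4/5*5/16 + 0*1/16 + 1/5*3/8 = 13/40
  d_1[D] = 0*3/8 + 4/5*5/16 + 0*1/2 + 1/5*1/16 = 21/80
d_1 = (A=3/40, B=27/80, C=13/40, D=21/80)
  d_2[A] = 3/40*5/16 + 27/80*1/16 + 13/40*3/16 + 21/80*1/8 = 177/1280
  d_2[B] = 3/40*1/16 + 27/80*5/16 + 13/40*1/4 + 21/80*7/16 = 49/160
  d_2[C] = 3/40*1/4 + 27/80*5/16 + 13/40*1/16 + 21/80*3/8 = 311/1280
  d_2[D] = 3/40*3/8 + 27/80*5/16 + 13/40*1/2 + 21/80*1/16 = 5/16
d_2 = (A=177/1280, B=49/160, C=311/1280, D=5/16)
  d_3[A] = 177/1280*5/16 + 49/160*1/16 + 311/1280*3/16 + 5/16*1/8 = 301/2048
  d_3[B] = 177/1280*1/16 + 49/160*5/16 + 311/1280*1/4 + 5/16*7/16 = 6181/20480
  d_3[C] = 177/1280*1/4 + 49/160*5/16 + 311/1280*1/16 + 5/16*3/8 = 5379/20480
  d_3[D] = 177/1280*3/8 + 49/160*5/16 + 311/1280*1/2 + 5/16*1/16 = 591/2048
d_3 = (A=301/2048, B=6181/20480, C=5379/20480, D=591/2048)
  d_4[A] = 301/2048*5/16 + 6181/20480*1/16 + 5379/20480*3/16 + 591/2048*1/8 = 12297/81920
  d_4[B] = 301/2048*1/16 + 6181/20480*5/16 + 5379/20480*1/4 + 591/2048*7/16 = 96801/327680
  d_4[C] = 301/2048*1/4 + 6181/20480*5/16 + 5379/20480*1/16 + 591/2048*3/8 = 10473/40960
  d_4[D] = 301/2048*3/8 + 6181/20480*5/16 + 5379/20480*1/2 + 591/2048*1/16 = 97907/327680
d_4 = (A=12297/81920, B=96801/327680, C=10473/40960, D=97907/327680)

Answer: 12297/81920 96801/327680 10473/40960 97907/327680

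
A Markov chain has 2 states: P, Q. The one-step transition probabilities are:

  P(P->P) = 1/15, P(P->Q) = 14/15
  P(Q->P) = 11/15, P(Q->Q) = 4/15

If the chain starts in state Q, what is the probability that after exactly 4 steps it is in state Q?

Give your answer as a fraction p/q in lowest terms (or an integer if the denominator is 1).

Computing P^4 by repeated multiplication:
P^1 =
  P: [1/15, 14/15]
  Q: [11/15, 4/15]
P^2 =
  P: [31/45, 14/45]
  Q: [11/45, 34/45]
P^3 =
  P: [37/135, 98/135]
  Q: [77/135, 58/135]
P^4 =
  P: [223/405, 182/405]
  Q: [143/405, 262/405]

(P^4)[Q -> Q] = 262/405

Answer: 262/405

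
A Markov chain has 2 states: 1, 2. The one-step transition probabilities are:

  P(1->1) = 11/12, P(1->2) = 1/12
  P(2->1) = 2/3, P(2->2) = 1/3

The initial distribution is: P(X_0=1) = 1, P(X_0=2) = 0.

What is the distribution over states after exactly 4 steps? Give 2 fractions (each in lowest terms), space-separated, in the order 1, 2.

Answer: 683/768 85/768

Derivation:
Propagating the distribution step by step (d_{t+1} = d_t * P):
d_0 = (1=1, 2=0)
  d_1[1] = 1*11/12 + 0*2/3 = 11/12
  d_1[2] = 1*1/12 + 0*1/3 = 1/12
d_1 = (1=11/12, 2=1/12)
  d_2[1] = 11/12*11/12 + 1/12*2/3 = 43/48
  d_2[2] = 11/12*1/12 + 1/12*1/3 = 5/48
d_2 = (1=43/48, 2=5/48)
  d_3[1] = 43/48*11/12 + 5/48*2/3 = 57/64
  d_3[2] = 43/48*1/12 + 5/48*1/3 = 7/64
d_3 = (1=57/64, 2=7/64)
  d_4[1] = 57/64*11/12 + 7/64*2/3 = 683/768
  d_4[2] = 57/64*1/12 + 7/64*1/3 = 85/768
d_4 = (1=683/768, 2=85/768)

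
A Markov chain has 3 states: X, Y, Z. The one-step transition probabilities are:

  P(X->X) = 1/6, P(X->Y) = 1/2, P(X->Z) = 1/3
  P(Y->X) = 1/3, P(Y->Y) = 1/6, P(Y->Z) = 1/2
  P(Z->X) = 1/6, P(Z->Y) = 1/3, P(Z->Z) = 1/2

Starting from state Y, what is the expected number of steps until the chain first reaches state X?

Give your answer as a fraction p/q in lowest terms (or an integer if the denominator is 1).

Let h_i = expected steps to first reach X from state i.
Boundary: h_X = 0.
First-step equations for the other states:
  h_Y = 1 + 1/3*h_X + 1/6*h_Y + 1/2*h_Z
  h_Z = 1 + 1/6*h_X + 1/3*h_Y + 1/2*h_Z

Substituting h_X = 0 and rearranging gives the linear system (I - Q) h = 1:
  [5/6, -1/2] . (h_Y, h_Z) = 1
  [-1/3, 1/2] . (h_Y, h_Z) = 1

Solving yields:
  h_Y = 4
  h_Z = 14/3

Starting state is Y, so the expected hitting time is h_Y = 4.

Answer: 4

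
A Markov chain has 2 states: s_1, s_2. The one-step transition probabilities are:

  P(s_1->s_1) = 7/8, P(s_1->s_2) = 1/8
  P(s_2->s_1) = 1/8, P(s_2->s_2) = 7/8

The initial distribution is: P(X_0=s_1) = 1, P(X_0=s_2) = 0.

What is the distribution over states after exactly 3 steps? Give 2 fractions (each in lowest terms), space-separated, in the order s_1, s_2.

Answer: 91/128 37/128

Derivation:
Propagating the distribution step by step (d_{t+1} = d_t * P):
d_0 = (s_1=1, s_2=0)
  d_1[s_1] = 1*7/8 + 0*1/8 = 7/8
  d_1[s_2] = 1*1/8 + 0*7/8 = 1/8
d_1 = (s_1=7/8, s_2=1/8)
  d_2[s_1] = 7/8*7/8 + 1/8*1/8 = 25/32
  d_2[s_2] = 7/8*1/8 + 1/8*7/8 = 7/32
d_2 = (s_1=25/32, s_2=7/32)
  d_3[s_1] = 25/32*7/8 + 7/32*1/8 = 91/128
  d_3[s_2] = 25/32*1/8 + 7/32*7/8 = 37/128
d_3 = (s_1=91/128, s_2=37/128)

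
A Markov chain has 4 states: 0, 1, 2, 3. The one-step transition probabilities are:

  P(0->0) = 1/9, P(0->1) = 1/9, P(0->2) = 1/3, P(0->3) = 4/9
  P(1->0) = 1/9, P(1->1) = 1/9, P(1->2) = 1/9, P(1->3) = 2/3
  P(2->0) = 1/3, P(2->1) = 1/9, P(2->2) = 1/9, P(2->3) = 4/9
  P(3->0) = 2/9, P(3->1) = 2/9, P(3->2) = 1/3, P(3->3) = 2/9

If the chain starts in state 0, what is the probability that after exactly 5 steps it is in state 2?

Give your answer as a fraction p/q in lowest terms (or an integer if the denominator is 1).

Computing P^5 by repeated multiplication:
P^1 =
  0: [1/9, 1/9, 1/3, 4/9]
  1: [1/9, 1/9, 1/9, 2/3]
  2: [1/3, 1/9, 1/9, 4/9]
  3: [2/9, 2/9, 1/3, 2/9]
P^2 =
  0: [19/81, 13/81, 19/81, 10/27]
  1: [17/81, 5/27, 23/81, 26/81]
  2: [5/27, 13/81, 23/81, 10/27]
  3: [17/81, 11/81, 17/81, 4/9]
P^3 =
  0: [149/729, 37/243, 179/729, 290/729]
  1: [17/81, 107/729, 167/729, 302/729]
  2: [157/729, 37/243, 19/81, 290/729]
  3: [151/729, 13/81, 187/729, 274/729]
P^4 =
  0: [17/81, 1019/6561, 1607/6561, 2558/6561]
  1: [455/2187, 1031/6561, 1639/6561, 842/2187]
  2: [1361/6561, 1019/6561, 541/2187, 2558/6561]
  3: [17/81, 1003/6561, 1579/6561, 2602/6561]
P^5 =
  0: [4111/19683, 9119/59049, 14431/59049, 286/729]
  1: [12365/59049, 3029/19683, 4781/19683, 23254/59049]
  2: [12365/59049, 9119/59049, 14399/59049, 286/729]
  3: [1369/6561, 9163/59049, 14519/59049, 7682/19683]

(P^5)[0 -> 2] = 14431/59049

Answer: 14431/59049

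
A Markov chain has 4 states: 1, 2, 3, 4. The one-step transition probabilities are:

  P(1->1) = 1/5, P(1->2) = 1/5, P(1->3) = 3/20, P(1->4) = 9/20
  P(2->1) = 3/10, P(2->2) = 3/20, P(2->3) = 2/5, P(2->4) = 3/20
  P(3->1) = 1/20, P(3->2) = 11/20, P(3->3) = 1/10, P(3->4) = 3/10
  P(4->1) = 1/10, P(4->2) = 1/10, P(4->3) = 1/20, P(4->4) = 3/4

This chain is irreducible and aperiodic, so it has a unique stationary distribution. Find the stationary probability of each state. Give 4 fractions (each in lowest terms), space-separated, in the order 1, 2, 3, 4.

Answer: 751/5192 120/649 353/2596 2775/5192

Derivation:
The stationary distribution satisfies pi = pi * P, i.e.:
  pi_1 = 1/5*pi_1 + 3/10*pi_2 + 1/20*pi_3 + 1/10*pi_4
  pi_2 = 1/5*pi_1 + 3/20*pi_2 + 11/20*pi_3 + 1/10*pi_4
  pi_3 = 3/20*pi_1 + 2/5*pi_2 + 1/10*pi_3 + 1/20*pi_4
  pi_4 = 9/20*pi_1 + 3/20*pi_2 + 3/10*pi_3 + 3/4*pi_4
with normalization: pi_1 + pi_2 + pi_3 + pi_4 = 1.

Using the first 3 balance equations plus normalization, the linear system A*pi = b is:
  [-4/5, 3/10, 1/20, 1/10] . pi = 0
  [1/5, -17/20, 11/20, 1/10] . pi = 0
  [3/20, 2/5, -9/10, 1/20] . pi = 0
  [1, 1, 1, 1] . pi = 1

Solving yields:
  pi_1 = 751/5192
  pi_2 = 120/649
  pi_3 = 353/2596
  pi_4 = 2775/5192

Verification (pi * P):
  751/5192*1/5 + 120/649*3/10 + 353/2596*1/20 + 2775/5192*1/10 = 751/5192 = pi_1  (ok)
  751/5192*1/5 + 120/649*3/20 + 353/2596*11/20 + 2775/5192*1/10 = 120/649 = pi_2  (ok)
  751/5192*3/20 + 120/649*2/5 + 353/2596*1/10 + 2775/5192*1/20 = 353/2596 = pi_3  (ok)
  751/5192*9/20 + 120/649*3/20 + 353/2596*3/10 + 2775/5192*3/4 = 2775/5192 = pi_4  (ok)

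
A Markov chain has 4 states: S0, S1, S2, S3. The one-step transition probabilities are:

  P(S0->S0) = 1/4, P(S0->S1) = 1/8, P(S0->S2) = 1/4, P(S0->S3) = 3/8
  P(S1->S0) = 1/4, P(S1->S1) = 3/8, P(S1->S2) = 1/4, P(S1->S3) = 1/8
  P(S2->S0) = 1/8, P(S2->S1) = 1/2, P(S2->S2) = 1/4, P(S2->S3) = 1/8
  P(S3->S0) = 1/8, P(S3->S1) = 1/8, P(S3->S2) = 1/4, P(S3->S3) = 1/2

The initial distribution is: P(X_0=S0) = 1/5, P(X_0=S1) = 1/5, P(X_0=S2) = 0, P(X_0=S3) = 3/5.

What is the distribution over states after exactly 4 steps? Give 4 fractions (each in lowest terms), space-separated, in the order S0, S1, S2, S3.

Answer: 1873/10240 371/1280 1/4 2839/10240

Derivation:
Propagating the distribution step by step (d_{t+1} = d_t * P):
d_0 = (S0=1/5, S1=1/5, S2=0, S3=3/5)
  d_1[S0] = 1/5*1/4 + 1/5*1/4 + 0*1/8 + 3/5*1/8 = 7/40
  d_1[S1] = 1/5*1/8 + 1/5*3/8 + 0*1/2 + 3/5*1/8 = 7/40
  d_1[S2] = 1/5*1/4 + 1/5*1/4 + 0*1/4 + 3/5*1/4 = 1/4
  d_1[S3] = 1/5*3/8 + 1/5*1/8 + 0*1/8 + 3/5*1/2 = 2/5
d_1 = (S0=7/40, S1=7/40, S2=1/4, S3=2/5)
  d_2[S0] = 7/40*1/4 + 7/40*1/4 + 1/4*1/8 + 2/5*1/8 = 27/160
  d_2[S1] = 7/40*1/8 + 7/40*3/8 + 1/4*1/2 + 2/5*1/8 = 21/80
  d_2[S2] = 7/40*1/4 + 7/40*1/4 + 1/4*1/4 + 2/5*1/4 = 1/4
  d_2[S3] = 7/40*3/8 + 7/40*1/8 + 1/4*1/8 + 2/5*1/2 = 51/160
d_2 = (S0=27/160, S1=21/80, S2=1/4, S3=51/160)
  d_3[S0] = 27/160*1/4 + 21/80*1/4 + 1/4*1/8 + 51/160*1/8 = 229/1280
  d_3[S1] = 27/160*1/8 + 21/80*3/8 + 1/4*1/2 + 51/160*1/8 = 91/320
  d_3[S2] = 27/160*1/4 + 21/80*1/4 + 1/4*1/4 + 51/160*1/4 = 1/4
  d_3[S3] = 27/160*3/8 + 21/80*1/8 + 1/4*1/8 + 51/160*1/2 = 367/1280
d_3 = (S0=229/1280, S1=91/320, S2=1/4, S3=367/1280)
  d_4[S0] = 229/1280*1/4 + 91/320*1/4 + 1/4*1/8 + 367/1280*1/8 = 1873/10240
  d_4[S1] = 229/1280*1/8 + 91/320*3/8 + 1/4*1/2 + 367/1280*1/8 = 371/1280
  d_4[S2] = 229/1280*1/4 + 91/320*1/4 + 1/4*1/4 + 367/1280*1/4 = 1/4
  d_4[S3] = 229/1280*3/8 + 91/320*1/8 + 1/4*1/8 + 367/1280*1/2 = 2839/10240
d_4 = (S0=1873/10240, S1=371/1280, S2=1/4, S3=2839/10240)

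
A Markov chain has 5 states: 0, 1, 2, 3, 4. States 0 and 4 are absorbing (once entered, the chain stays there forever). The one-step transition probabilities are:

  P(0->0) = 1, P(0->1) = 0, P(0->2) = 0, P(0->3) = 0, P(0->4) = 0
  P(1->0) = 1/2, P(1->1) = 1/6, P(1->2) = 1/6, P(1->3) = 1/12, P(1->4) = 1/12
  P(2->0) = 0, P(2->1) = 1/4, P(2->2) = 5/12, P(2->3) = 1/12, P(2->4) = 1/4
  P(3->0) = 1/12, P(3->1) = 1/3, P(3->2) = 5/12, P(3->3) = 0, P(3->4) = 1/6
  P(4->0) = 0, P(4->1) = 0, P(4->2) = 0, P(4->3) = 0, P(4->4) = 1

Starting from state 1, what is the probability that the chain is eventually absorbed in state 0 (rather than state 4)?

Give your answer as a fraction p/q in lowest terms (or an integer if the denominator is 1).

Let a_i = P(absorbed in 0 | start in state i).
Boundary conditions: a_0 = 1, a_4 = 0.
For each transient state i, a_i = sum_j P(i->j) * a_j:
  a_1 = 1/2*a_0 + 1/6*a_1 + 1/6*a_2 + 1/12*a_3 + 1/12*a_4
  a_2 = 0*a_0 + 1/4*a_1 + 5/12*a_2 + 1/12*a_3 + 1/4*a_4
  a_3 = 1/12*a_0 + 1/3*a_1 + 5/12*a_2 + 0*a_3 + 1/6*a_4

Substituting a_0 = 1 and a_4 = 0, rearrange to (I - Q) a = r where r[i] = P(i -> 0):
  [5/6, -1/6, -1/12] . (a_1, a_2, a_3) = 1/2
  [-1/4, 7/12, -1/12] . (a_1, a_2, a_3) = 0
  [-1/3, -5/12, 1] . (a_1, a_2, a_3) = 1/12

Solving yields:
  a_1 = 21/29
  a_2 = 11/29
  a_3 = 14/29

Starting state is 1, so the absorption probability is a_1 = 21/29.

Answer: 21/29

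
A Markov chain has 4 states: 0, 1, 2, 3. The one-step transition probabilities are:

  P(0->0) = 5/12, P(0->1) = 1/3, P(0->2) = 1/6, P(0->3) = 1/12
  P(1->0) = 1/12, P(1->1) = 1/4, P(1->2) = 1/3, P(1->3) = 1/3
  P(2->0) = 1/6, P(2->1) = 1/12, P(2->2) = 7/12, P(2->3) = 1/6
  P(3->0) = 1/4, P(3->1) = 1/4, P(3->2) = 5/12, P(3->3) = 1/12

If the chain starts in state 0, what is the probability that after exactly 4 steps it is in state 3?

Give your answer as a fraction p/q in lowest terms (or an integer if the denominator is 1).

Answer: 3527/20736

Derivation:
Computing P^4 by repeated multiplication:
P^1 =
  0: [5/12, 1/3, 1/6, 1/12]
  1: [1/12, 1/4, 1/3, 1/3]
  2: [1/6, 1/12, 7/12, 1/6]
  3: [1/4, 1/4, 5/12, 1/12]
P^2 =
  0: [1/4, 37/144, 5/16, 13/72]
  1: [7/36, 29/144, 31/72, 25/144]
  2: [31/144, 1/6, 67/144, 11/72]
  3: [31/144, 29/144, 29/72, 13/72]
P^3 =
  0: [385/1728, 7/32, 665/1728, 25/144]
  1: [23/108, 7/36, 731/1728, 293/1728]
  2: [379/1728, 329/1728, 737/1728, 283/1728]
  3: [7/32, 347/1728, 119/288, 289/1728]
P^4 =
  0: [1511/6912, 157/768, 8437/20736, 3527/20736]
  1: [4517/20736, 2045/10368, 4331/10368, 3467/20736]
  2: [4547/20736, 1363/6912, 1081/2592, 863/5184]
  3: [1133/5184, 689/3456, 8587/20736, 43/256]

(P^4)[0 -> 3] = 3527/20736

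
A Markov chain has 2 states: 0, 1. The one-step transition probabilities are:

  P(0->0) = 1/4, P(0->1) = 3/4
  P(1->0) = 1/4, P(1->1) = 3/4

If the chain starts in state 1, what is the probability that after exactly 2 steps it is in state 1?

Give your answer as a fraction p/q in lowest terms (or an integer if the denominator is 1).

Answer: 3/4

Derivation:
Computing P^2 by repeated multiplication:
P^1 =
  0: [1/4, 3/4]
  1: [1/4, 3/4]
P^2 =
  0: [1/4, 3/4]
  1: [1/4, 3/4]

(P^2)[1 -> 1] = 3/4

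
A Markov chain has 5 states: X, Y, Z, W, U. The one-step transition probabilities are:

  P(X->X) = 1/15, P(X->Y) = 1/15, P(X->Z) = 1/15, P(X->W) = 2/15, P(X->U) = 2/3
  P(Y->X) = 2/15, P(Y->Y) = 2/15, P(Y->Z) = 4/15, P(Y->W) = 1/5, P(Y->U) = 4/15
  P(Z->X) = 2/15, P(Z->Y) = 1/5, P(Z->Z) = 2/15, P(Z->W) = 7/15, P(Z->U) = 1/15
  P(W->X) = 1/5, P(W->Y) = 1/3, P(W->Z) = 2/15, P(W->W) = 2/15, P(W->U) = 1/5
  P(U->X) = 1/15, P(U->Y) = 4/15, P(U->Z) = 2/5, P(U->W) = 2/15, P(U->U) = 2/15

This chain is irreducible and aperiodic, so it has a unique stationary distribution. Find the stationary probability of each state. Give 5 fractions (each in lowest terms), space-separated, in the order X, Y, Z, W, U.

The stationary distribution satisfies pi = pi * P, i.e.:
  pi_X = 1/15*pi_X + 2/15*pi_Y + 2/15*pi_Z + 1/5*pi_W + 1/15*pi_U
  pi_Y = 1/15*pi_X + 2/15*pi_Y + 1/5*pi_Z + 1/3*pi_W + 4/15*pi_U
  pi_Z = 1/15*pi_X + 4/15*pi_Y + 2/15*pi_Z + 2/15*pi_W + 2/5*pi_U
  pi_W = 2/15*pi_X + 1/5*pi_Y + 7/15*pi_Z + 2/15*pi_W + 2/15*pi_U
  pi_U = 2/3*pi_X + 4/15*pi_Y + 1/15*pi_Z + 1/5*pi_W + 2/15*pi_U
with normalization: pi_X + pi_Y + pi_Z + pi_W + pi_U = 1.

Using the first 4 balance equations plus normalization, the linear system A*pi = b is:
  [-14/15, 2/15, 2/15, 1/5, 1/15] . pi = 0
  [1/15, -13/15, 1/5, 1/3, 4/15] . pi = 0
  [1/15, 4/15, -13/15, 2/15, 2/5] . pi = 0
  [2/15, 1/5, 7/15, -13/15, 2/15] . pi = 0
  [1, 1, 1, 1, 1] . pi = 1

Solving yields:
  pi_X = 9960/80057
  pi_Y = 17101/80057
  pi_Z = 17168/80057
  pi_W = 17537/80057
  pi_U = 18291/80057

Verification (pi * P):
  9960/80057*1/15 + 17101/80057*2/15 + 17168/80057*2/15 + 17537/80057*1/5 + 18291/80057*1/15 = 9960/80057 = pi_X  (ok)
  9960/80057*1/15 + 17101/80057*2/15 + 17168/80057*1/5 + 17537/80057*1/3 + 18291/80057*4/15 = 17101/80057 = pi_Y  (ok)
  9960/80057*1/15 + 17101/80057*4/15 + 17168/80057*2/15 + 17537/80057*2/15 + 18291/80057*2/5 = 17168/80057 = pi_Z  (ok)
  9960/80057*2/15 + 17101/80057*1/5 + 17168/80057*7/15 + 17537/80057*2/15 + 18291/80057*2/15 = 17537/80057 = pi_W  (ok)
  9960/80057*2/3 + 17101/80057*4/15 + 17168/80057*1/15 + 17537/80057*1/5 + 18291/80057*2/15 = 18291/80057 = pi_U  (ok)

Answer: 9960/80057 17101/80057 17168/80057 17537/80057 18291/80057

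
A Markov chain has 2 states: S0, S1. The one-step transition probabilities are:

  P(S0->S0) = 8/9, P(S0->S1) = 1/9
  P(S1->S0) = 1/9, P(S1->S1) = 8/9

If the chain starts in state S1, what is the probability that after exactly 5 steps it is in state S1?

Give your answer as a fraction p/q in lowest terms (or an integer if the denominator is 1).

Computing P^5 by repeated multiplication:
P^1 =
  S0: [8/9, 1/9]
  S1: [1/9, 8/9]
P^2 =
  S0: [65/81, 16/81]
  S1: [16/81, 65/81]
P^3 =
  S0: [536/729, 193/729]
  S1: [193/729, 536/729]
P^4 =
  S0: [4481/6561, 2080/6561]
  S1: [2080/6561, 4481/6561]
P^5 =
  S0: [37928/59049, 21121/59049]
  S1: [21121/59049, 37928/59049]

(P^5)[S1 -> S1] = 37928/59049

Answer: 37928/59049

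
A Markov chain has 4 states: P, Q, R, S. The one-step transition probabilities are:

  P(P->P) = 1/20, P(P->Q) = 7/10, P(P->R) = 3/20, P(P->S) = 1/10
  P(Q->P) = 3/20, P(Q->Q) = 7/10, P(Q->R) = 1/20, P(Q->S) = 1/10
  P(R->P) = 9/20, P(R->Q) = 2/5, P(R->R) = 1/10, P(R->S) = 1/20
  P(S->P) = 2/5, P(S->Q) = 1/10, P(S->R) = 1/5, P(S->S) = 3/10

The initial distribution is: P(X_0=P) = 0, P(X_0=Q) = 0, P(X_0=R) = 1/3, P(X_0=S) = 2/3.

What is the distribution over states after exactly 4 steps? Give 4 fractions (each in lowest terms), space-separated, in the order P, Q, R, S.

Propagating the distribution step by step (d_{t+1} = d_t * P):
d_0 = (P=0, Q=0, R=1/3, S=2/3)
  d_1[P] = 0*1/20 + 0*3/20 + 1/3*9/20 + 2/3*2/5 = 5/12
  d_1[Q] = 0*7/10 + 0*7/10 + 1/3*2/5 + 2/3*1/10 = 1/5
  d_1[R] = 0*3/20 + 0*1/20 + 1/3*1/10 + 2/3*1/5 = 1/6
  d_1[S] = 0*1/10 + 0*1/10 + 1/3*1/20 + 2/3*3/10 = 13/60
d_1 = (P=5/12, Q=1/5, R=1/6, S=13/60)
  d_2[P] = 5/12*1/20 + 1/5*3/20 + 1/6*9/20 + 13/60*2/5 = 17/80
  d_2[Q] = 5/12*7/10 + 1/5*7/10 + 1/6*2/5 + 13/60*1/10 = 13/25
  d_2[R] = 5/12*3/20 + 1/5*1/20 + 1/6*1/10 + 13/60*1/5 = 53/400
  d_2[S] = 5/12*1/10 + 1/5*1/10 + 1/6*1/20 + 13/60*3/10 = 27/200
d_2 = (P=17/80, Q=13/25, R=53/400, S=27/200)
  d_3[P] = 17/80*1/20 + 13/25*3/20 + 53/400*9/20 + 27/200*2/5 = 809/4000
  d_3[Q] = 17/80*7/10 + 13/25*7/10 + 53/400*2/5 + 27/200*1/10 = 2317/4000
  d_3[R] = 17/80*3/20 + 13/25*1/20 + 53/400*1/10 + 27/200*1/5 = 157/1600
  d_3[S] = 17/80*1/10 + 13/25*1/10 + 53/400*1/20 + 27/200*3/10 = 963/8000
d_3 = (P=809/4000, Q=2317/4000, R=157/1600, S=963/8000)
  d_4[P] = 809/4000*1/20 + 2317/4000*3/20 + 157/1600*9/20 + 963/8000*2/5 = 30289/160000
  d_4[Q] = 809/4000*7/10 + 2317/4000*7/10 + 157/1600*2/5 + 963/8000*1/10 = 47867/80000
  d_4[R] = 809/4000*3/20 + 2317/4000*1/20 + 157/1600*1/10 + 963/8000*1/5 = 1491/16000
  d_4[S] = 809/4000*1/10 + 2317/4000*1/10 + 157/1600*1/20 + 963/8000*3/10 = 19067/160000
d_4 = (P=30289/160000, Q=47867/80000, R=1491/16000, S=19067/160000)

Answer: 30289/160000 47867/80000 1491/16000 19067/160000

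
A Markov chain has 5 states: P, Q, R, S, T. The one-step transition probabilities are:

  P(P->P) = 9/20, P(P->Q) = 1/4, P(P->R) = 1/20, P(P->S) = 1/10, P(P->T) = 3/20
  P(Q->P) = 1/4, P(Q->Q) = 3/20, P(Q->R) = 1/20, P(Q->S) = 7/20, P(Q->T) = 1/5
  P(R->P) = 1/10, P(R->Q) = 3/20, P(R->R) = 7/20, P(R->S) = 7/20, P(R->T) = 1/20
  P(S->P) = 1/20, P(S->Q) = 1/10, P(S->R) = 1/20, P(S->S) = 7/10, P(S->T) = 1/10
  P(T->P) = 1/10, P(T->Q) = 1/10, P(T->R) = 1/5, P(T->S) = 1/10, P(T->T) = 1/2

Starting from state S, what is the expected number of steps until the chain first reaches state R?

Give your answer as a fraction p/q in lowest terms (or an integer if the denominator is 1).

Answer: 25670/2053

Derivation:
Let h_i = expected steps to first reach R from state i.
Boundary: h_R = 0.
First-step equations for the other states:
  h_P = 1 + 9/20*h_P + 1/4*h_Q + 1/20*h_R + 1/10*h_S + 3/20*h_T
  h_Q = 1 + 1/4*h_P + 3/20*h_Q + 1/20*h_R + 7/20*h_S + 1/5*h_T
  h_S = 1 + 1/20*h_P + 1/10*h_Q + 1/20*h_R + 7/10*h_S + 1/10*h_T
  h_T = 1 + 1/10*h_P + 1/10*h_Q + 1/5*h_R + 1/10*h_S + 1/2*h_T

Substituting h_R = 0 and rearranging gives the linear system (I - Q) h = 1:
  [11/20, -1/4, -1/10, -3/20] . (h_P, h_Q, h_S, h_T) = 1
  [-1/4, 17/20, -7/20, -1/5] . (h_P, h_Q, h_S, h_T) = 1
  [-1/20, -1/10, 3/10, -1/10] . (h_P, h_Q, h_S, h_T) = 1
  [-1/10, -1/10, -1/10, 1/2] . (h_P, h_Q, h_S, h_T) = 1

Solving yields:
  h_P = 24920/2053
  h_Q = 24830/2053
  h_S = 25670/2053
  h_T = 19190/2053

Starting state is S, so the expected hitting time is h_S = 25670/2053.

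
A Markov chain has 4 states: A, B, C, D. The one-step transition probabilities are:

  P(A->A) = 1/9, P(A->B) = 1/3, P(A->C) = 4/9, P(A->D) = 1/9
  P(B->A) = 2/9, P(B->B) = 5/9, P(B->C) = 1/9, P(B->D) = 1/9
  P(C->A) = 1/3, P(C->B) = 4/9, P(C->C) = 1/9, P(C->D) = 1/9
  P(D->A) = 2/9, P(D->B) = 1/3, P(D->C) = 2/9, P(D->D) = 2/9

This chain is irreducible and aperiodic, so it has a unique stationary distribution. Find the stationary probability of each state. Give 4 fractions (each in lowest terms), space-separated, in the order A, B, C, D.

Answer: 51/232 53/116 23/116 1/8

Derivation:
The stationary distribution satisfies pi = pi * P, i.e.:
  pi_A = 1/9*pi_A + 2/9*pi_B + 1/3*pi_C + 2/9*pi_D
  pi_B = 1/3*pi_A + 5/9*pi_B + 4/9*pi_C + 1/3*pi_D
  pi_C = 4/9*pi_A + 1/9*pi_B + 1/9*pi_C + 2/9*pi_D
  pi_D = 1/9*pi_A + 1/9*pi_B + 1/9*pi_C + 2/9*pi_D
with normalization: pi_A + pi_B + pi_C + pi_D = 1.

Using the first 3 balance equations plus normalization, the linear system A*pi = b is:
  [-8/9, 2/9, 1/3, 2/9] . pi = 0
  [1/3, -4/9, 4/9, 1/3] . pi = 0
  [4/9, 1/9, -8/9, 2/9] . pi = 0
  [1, 1, 1, 1] . pi = 1

Solving yields:
  pi_A = 51/232
  pi_B = 53/116
  pi_C = 23/116
  pi_D = 1/8

Verification (pi * P):
  51/232*1/9 + 53/116*2/9 + 23/116*1/3 + 1/8*2/9 = 51/232 = pi_A  (ok)
  51/232*1/3 + 53/116*5/9 + 23/116*4/9 + 1/8*1/3 = 53/116 = pi_B  (ok)
  51/232*4/9 + 53/116*1/9 + 23/116*1/9 + 1/8*2/9 = 23/116 = pi_C  (ok)
  51/232*1/9 + 53/116*1/9 + 23/116*1/9 + 1/8*2/9 = 1/8 = pi_D  (ok)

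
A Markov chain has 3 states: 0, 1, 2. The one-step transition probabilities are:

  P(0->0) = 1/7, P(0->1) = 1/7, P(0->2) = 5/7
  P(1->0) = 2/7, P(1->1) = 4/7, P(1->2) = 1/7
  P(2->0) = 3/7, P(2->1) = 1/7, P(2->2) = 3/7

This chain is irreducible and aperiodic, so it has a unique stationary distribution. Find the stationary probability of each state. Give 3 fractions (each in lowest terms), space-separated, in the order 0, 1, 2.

The stationary distribution satisfies pi = pi * P, i.e.:
  pi_0 = 1/7*pi_0 + 2/7*pi_1 + 3/7*pi_2
  pi_1 = 1/7*pi_0 + 4/7*pi_1 + 1/7*pi_2
  pi_2 = 5/7*pi_0 + 1/7*pi_1 + 3/7*pi_2
with normalization: pi_0 + pi_1 + pi_2 = 1.

Using the first 2 balance equations plus normalization, the linear system A*pi = b is:
  [-6/7, 2/7, 3/7] . pi = 0
  [1/7, -3/7, 1/7] . pi = 0
  [1, 1, 1] . pi = 1

Solving yields:
  pi_0 = 11/36
  pi_1 = 1/4
  pi_2 = 4/9

Verification (pi * P):
  11/36*1/7 + 1/4*2/7 + 4/9*3/7 = 11/36 = pi_0  (ok)
  11/36*1/7 + 1/4*4/7 + 4/9*1/7 = 1/4 = pi_1  (ok)
  11/36*5/7 + 1/4*1/7 + 4/9*3/7 = 4/9 = pi_2  (ok)

Answer: 11/36 1/4 4/9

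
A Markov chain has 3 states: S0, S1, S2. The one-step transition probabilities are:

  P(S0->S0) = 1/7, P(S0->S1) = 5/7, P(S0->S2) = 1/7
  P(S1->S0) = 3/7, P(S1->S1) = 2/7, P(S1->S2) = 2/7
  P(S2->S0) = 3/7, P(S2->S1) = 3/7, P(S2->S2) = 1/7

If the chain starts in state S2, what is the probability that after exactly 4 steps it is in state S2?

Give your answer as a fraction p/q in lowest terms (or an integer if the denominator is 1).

Answer: 496/2401

Derivation:
Computing P^4 by repeated multiplication:
P^1 =
  S0: [1/7, 5/7, 1/7]
  S1: [3/7, 2/7, 2/7]
  S2: [3/7, 3/7, 1/7]
P^2 =
  S0: [19/49, 18/49, 12/49]
  S1: [15/49, 25/49, 9/49]
  S2: [15/49, 24/49, 10/49]
P^3 =
  S0: [109/343, 167/343, 67/343]
  S1: [117/343, 152/343, 74/343]
  S2: [117/343, 153/343, 73/343]
P^4 =
  S0: [811/2401, 1080/2401, 510/2401]
  S1: [795/2401, 1111/2401, 495/2401]
  S2: [795/2401, 1110/2401, 496/2401]

(P^4)[S2 -> S2] = 496/2401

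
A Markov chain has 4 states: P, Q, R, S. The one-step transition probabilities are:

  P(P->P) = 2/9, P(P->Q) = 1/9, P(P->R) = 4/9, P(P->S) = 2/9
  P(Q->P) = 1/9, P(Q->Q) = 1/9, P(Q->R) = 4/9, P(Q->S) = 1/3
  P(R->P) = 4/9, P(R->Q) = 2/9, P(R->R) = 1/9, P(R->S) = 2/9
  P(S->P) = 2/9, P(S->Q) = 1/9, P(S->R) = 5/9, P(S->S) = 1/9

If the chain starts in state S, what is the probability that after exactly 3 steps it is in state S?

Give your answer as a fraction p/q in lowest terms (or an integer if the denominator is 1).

Answer: 158/729

Derivation:
Computing P^3 by repeated multiplication:
P^1 =
  P: [2/9, 1/9, 4/9, 2/9]
  Q: [1/9, 1/9, 4/9, 1/3]
  R: [4/9, 2/9, 1/9, 2/9]
  S: [2/9, 1/9, 5/9, 1/9]
P^2 =
  P: [25/81, 13/81, 26/81, 17/81]
  Q: [25/81, 13/81, 1/3, 16/81]
  R: [2/9, 10/81, 35/81, 2/9]
  S: [1/3, 14/81, 22/81, 2/9]
P^3 =
  P: [67/243, 107/729, 263/729, 158/729]
  Q: [203/729, 4/27, 259/729, 53/243]
  R: [74/243, 116/729, 79/243, 154/729]
  S: [64/243, 103/729, 92/243, 158/729]

(P^3)[S -> S] = 158/729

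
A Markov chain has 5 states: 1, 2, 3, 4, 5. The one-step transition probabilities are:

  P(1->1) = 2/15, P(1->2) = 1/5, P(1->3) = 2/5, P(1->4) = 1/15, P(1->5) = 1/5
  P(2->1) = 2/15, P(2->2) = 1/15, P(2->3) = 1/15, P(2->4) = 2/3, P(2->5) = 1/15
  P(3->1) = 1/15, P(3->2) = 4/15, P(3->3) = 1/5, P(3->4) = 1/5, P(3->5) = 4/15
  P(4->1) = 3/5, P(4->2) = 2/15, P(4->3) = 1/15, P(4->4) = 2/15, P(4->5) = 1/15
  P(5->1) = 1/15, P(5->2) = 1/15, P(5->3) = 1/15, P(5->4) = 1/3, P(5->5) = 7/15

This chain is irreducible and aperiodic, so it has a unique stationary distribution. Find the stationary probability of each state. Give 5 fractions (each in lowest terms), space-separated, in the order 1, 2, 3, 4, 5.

Answer: 5998/26677 3895/26677 4359/26677 6675/26677 5750/26677

Derivation:
The stationary distribution satisfies pi = pi * P, i.e.:
  pi_1 = 2/15*pi_1 + 2/15*pi_2 + 1/15*pi_3 + 3/5*pi_4 + 1/15*pi_5
  pi_2 = 1/5*pi_1 + 1/15*pi_2 + 4/15*pi_3 + 2/15*pi_4 + 1/15*pi_5
  pi_3 = 2/5*pi_1 + 1/15*pi_2 + 1/5*pi_3 + 1/15*pi_4 + 1/15*pi_5
  pi_4 = 1/15*pi_1 + 2/3*pi_2 + 1/5*pi_3 + 2/15*pi_4 + 1/3*pi_5
  pi_5 = 1/5*pi_1 + 1/15*pi_2 + 4/15*pi_3 + 1/15*pi_4 + 7/15*pi_5
with normalization: pi_1 + pi_2 + pi_3 + pi_4 + pi_5 = 1.

Using the first 4 balance equations plus normalization, the linear system A*pi = b is:
  [-13/15, 2/15, 1/15, 3/5, 1/15] . pi = 0
  [1/5, -14/15, 4/15, 2/15, 1/15] . pi = 0
  [2/5, 1/15, -4/5, 1/15, 1/15] . pi = 0
  [1/15, 2/3, 1/5, -13/15, 1/3] . pi = 0
  [1, 1, 1, 1, 1] . pi = 1

Solving yields:
  pi_1 = 5998/26677
  pi_2 = 3895/26677
  pi_3 = 4359/26677
  pi_4 = 6675/26677
  pi_5 = 5750/26677

Verification (pi * P):
  5998/26677*2/15 + 3895/26677*2/15 + 4359/26677*1/15 + 6675/26677*3/5 + 5750/26677*1/15 = 5998/26677 = pi_1  (ok)
  5998/26677*1/5 + 3895/26677*1/15 + 4359/26677*4/15 + 6675/26677*2/15 + 5750/26677*1/15 = 3895/26677 = pi_2  (ok)
  5998/26677*2/5 + 3895/26677*1/15 + 4359/26677*1/5 + 6675/26677*1/15 + 5750/26677*1/15 = 4359/26677 = pi_3  (ok)
  5998/26677*1/15 + 3895/26677*2/3 + 4359/26677*1/5 + 6675/26677*2/15 + 5750/26677*1/3 = 6675/26677 = pi_4  (ok)
  5998/26677*1/5 + 3895/26677*1/15 + 4359/26677*4/15 + 6675/26677*1/15 + 5750/26677*7/15 = 5750/26677 = pi_5  (ok)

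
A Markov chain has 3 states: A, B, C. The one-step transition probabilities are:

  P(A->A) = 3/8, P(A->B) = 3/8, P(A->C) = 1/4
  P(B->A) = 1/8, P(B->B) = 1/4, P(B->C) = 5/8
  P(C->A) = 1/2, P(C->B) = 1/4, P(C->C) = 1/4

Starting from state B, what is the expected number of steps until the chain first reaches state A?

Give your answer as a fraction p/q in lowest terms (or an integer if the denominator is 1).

Let h_i = expected steps to first reach A from state i.
Boundary: h_A = 0.
First-step equations for the other states:
  h_B = 1 + 1/8*h_A + 1/4*h_B + 5/8*h_C
  h_C = 1 + 1/2*h_A + 1/4*h_B + 1/4*h_C

Substituting h_A = 0 and rearranging gives the linear system (I - Q) h = 1:
  [3/4, -5/8] . (h_B, h_C) = 1
  [-1/4, 3/4] . (h_B, h_C) = 1

Solving yields:
  h_B = 44/13
  h_C = 32/13

Starting state is B, so the expected hitting time is h_B = 44/13.

Answer: 44/13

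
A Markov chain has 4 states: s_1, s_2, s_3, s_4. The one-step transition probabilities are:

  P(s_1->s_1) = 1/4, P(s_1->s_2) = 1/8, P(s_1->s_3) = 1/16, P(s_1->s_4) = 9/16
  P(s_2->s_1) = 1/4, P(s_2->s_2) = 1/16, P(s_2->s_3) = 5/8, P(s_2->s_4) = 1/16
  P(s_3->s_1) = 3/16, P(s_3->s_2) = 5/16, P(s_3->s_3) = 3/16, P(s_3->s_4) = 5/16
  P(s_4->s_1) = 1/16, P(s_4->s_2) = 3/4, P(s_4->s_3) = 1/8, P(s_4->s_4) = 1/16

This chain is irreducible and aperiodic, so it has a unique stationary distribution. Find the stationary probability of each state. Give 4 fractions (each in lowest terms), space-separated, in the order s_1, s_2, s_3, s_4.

The stationary distribution satisfies pi = pi * P, i.e.:
  pi_s_1 = 1/4*pi_s_1 + 1/4*pi_s_2 + 3/16*pi_s_3 + 1/16*pi_s_4
  pi_s_2 = 1/8*pi_s_1 + 1/16*pi_s_2 + 5/16*pi_s_3 + 3/4*pi_s_4
  pi_s_3 = 1/16*pi_s_1 + 5/8*pi_s_2 + 3/16*pi_s_3 + 1/8*pi_s_4
  pi_s_4 = 9/16*pi_s_1 + 1/16*pi_s_2 + 5/16*pi_s_3 + 1/16*pi_s_4
with normalization: pi_s_1 + pi_s_2 + pi_s_3 + pi_s_4 = 1.

Using the first 3 balance equations plus normalization, the linear system A*pi = b is:
  [-3/4, 1/4, 3/16, 1/16] . pi = 0
  [1/8, -15/16, 5/16, 3/4] . pi = 0
  [1/16, 5/8, -13/16, 1/8] . pi = 0
  [1, 1, 1, 1] . pi = 1

Solving yields:
  pi_s_1 = 1259/6636
  pi_s_2 = 1999/6636
  pi_s_3 = 1867/6636
  pi_s_4 = 1511/6636

Verification (pi * P):
  1259/6636*1/4 + 1999/6636*1/4 + 1867/6636*3/16 + 1511/6636*1/16 = 1259/6636 = pi_s_1  (ok)
  1259/6636*1/8 + 1999/6636*1/16 + 1867/6636*5/16 + 1511/6636*3/4 = 1999/6636 = pi_s_2  (ok)
  1259/6636*1/16 + 1999/6636*5/8 + 1867/6636*3/16 + 1511/6636*1/8 = 1867/6636 = pi_s_3  (ok)
  1259/6636*9/16 + 1999/6636*1/16 + 1867/6636*5/16 + 1511/6636*1/16 = 1511/6636 = pi_s_4  (ok)

Answer: 1259/6636 1999/6636 1867/6636 1511/6636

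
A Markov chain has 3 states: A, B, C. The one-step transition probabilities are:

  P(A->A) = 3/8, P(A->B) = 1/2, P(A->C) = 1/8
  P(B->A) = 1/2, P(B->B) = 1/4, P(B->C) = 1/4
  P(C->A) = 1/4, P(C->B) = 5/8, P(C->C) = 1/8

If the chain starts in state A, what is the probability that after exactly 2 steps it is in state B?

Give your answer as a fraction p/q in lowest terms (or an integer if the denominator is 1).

Answer: 25/64

Derivation:
Computing P^2 by repeated multiplication:
P^1 =
  A: [3/8, 1/2, 1/8]
  B: [1/2, 1/4, 1/4]
  C: [1/4, 5/8, 1/8]
P^2 =
  A: [27/64, 25/64, 3/16]
  B: [3/8, 15/32, 5/32]
  C: [7/16, 23/64, 13/64]

(P^2)[A -> B] = 25/64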